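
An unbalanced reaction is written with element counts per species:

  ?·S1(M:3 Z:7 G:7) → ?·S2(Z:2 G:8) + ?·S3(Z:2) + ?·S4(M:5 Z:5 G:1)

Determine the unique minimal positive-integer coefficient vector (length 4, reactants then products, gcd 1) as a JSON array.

Coefficients: [5, 4, 6, 3]

M: 5·3 = 15 | 4·0+6·0+3·5 = 15
Z: 5·7 = 35 | 4·2+6·2+3·5 = 35
G: 5·7 = 35 | 4·8+6·0+3·1 = 35
gcd(5,4,6,3) = 1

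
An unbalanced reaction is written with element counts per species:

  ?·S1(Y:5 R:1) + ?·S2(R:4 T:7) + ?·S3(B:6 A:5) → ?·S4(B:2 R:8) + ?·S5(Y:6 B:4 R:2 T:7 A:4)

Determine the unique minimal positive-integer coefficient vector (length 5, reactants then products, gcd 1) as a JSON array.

Y: 6·5+5·0+4·0 = 30 | 2·0+5·6 = 30
B: 6·0+5·0+4·6 = 24 | 2·2+5·4 = 24
R: 6·1+5·4+4·0 = 26 | 2·8+5·2 = 26
T: 6·0+5·7+4·0 = 35 | 2·0+5·7 = 35
A: 6·0+5·0+4·5 = 20 | 2·0+5·4 = 20
gcd(6,5,4,2,5) = 1

Coefficients: [6, 5, 4, 2, 5]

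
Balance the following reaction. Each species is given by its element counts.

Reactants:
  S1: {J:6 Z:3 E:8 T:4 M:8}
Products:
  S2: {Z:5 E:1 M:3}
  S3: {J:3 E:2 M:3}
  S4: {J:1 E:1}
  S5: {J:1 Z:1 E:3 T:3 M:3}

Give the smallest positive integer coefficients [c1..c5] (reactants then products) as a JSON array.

Coefficients: [3, 1, 3, 5, 4]

J: 3·6 = 18 | 1·0+3·3+5·1+4·1 = 18
Z: 3·3 = 9 | 1·5+3·0+5·0+4·1 = 9
E: 3·8 = 24 | 1·1+3·2+5·1+4·3 = 24
T: 3·4 = 12 | 1·0+3·0+5·0+4·3 = 12
M: 3·8 = 24 | 1·3+3·3+5·0+4·3 = 24
gcd(3,1,3,5,4) = 1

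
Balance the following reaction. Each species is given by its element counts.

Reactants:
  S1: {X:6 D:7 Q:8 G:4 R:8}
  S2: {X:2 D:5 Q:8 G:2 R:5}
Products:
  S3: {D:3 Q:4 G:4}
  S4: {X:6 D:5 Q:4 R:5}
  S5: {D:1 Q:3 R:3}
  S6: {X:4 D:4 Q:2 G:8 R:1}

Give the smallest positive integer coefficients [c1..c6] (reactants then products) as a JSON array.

Coefficients: [3, 2, 2, 3, 6, 1]

X: 3·6+2·2 = 22 | 2·0+3·6+6·0+1·4 = 22
D: 3·7+2·5 = 31 | 2·3+3·5+6·1+1·4 = 31
Q: 3·8+2·8 = 40 | 2·4+3·4+6·3+1·2 = 40
G: 3·4+2·2 = 16 | 2·4+3·0+6·0+1·8 = 16
R: 3·8+2·5 = 34 | 2·0+3·5+6·3+1·1 = 34
gcd(3,2,2,3,6,1) = 1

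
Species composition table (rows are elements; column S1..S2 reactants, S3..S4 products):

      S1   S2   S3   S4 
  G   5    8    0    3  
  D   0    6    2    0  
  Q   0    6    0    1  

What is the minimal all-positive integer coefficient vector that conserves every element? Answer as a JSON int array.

G: 2·5+1·8 = 18 | 3·0+6·3 = 18
D: 2·0+1·6 = 6 | 3·2+6·0 = 6
Q: 2·0+1·6 = 6 | 3·0+6·1 = 6
gcd(2,1,3,6) = 1

Coefficients: [2, 1, 3, 6]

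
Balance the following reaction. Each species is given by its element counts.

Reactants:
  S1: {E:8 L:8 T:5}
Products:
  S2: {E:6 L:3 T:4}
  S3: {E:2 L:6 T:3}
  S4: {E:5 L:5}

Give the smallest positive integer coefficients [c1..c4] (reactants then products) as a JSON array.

Coefficients: [5, 4, 3, 2]

E: 5·8 = 40 | 4·6+3·2+2·5 = 40
L: 5·8 = 40 | 4·3+3·6+2·5 = 40
T: 5·5 = 25 | 4·4+3·3+2·0 = 25
gcd(5,4,3,2) = 1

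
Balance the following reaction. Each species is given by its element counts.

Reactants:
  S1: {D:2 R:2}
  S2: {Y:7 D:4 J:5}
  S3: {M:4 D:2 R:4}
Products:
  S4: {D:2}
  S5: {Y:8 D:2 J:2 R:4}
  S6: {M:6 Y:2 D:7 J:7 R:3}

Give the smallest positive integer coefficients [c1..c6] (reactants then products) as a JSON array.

Coefficients: [3, 4, 3, 4, 3, 2]

M: 3·0+4·0+3·4 = 12 | 4·0+3·0+2·6 = 12
Y: 3·0+4·7+3·0 = 28 | 4·0+3·8+2·2 = 28
D: 3·2+4·4+3·2 = 28 | 4·2+3·2+2·7 = 28
J: 3·0+4·5+3·0 = 20 | 4·0+3·2+2·7 = 20
R: 3·2+4·0+3·4 = 18 | 4·0+3·4+2·3 = 18
gcd(3,4,3,4,3,2) = 1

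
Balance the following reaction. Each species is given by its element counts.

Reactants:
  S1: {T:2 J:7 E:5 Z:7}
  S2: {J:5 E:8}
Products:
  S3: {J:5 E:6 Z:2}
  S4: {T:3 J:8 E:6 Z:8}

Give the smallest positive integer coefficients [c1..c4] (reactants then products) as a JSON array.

Coefficients: [6, 3, 5, 4]

T: 6·2+3·0 = 12 | 5·0+4·3 = 12
J: 6·7+3·5 = 57 | 5·5+4·8 = 57
E: 6·5+3·8 = 54 | 5·6+4·6 = 54
Z: 6·7+3·0 = 42 | 5·2+4·8 = 42
gcd(6,3,5,4) = 1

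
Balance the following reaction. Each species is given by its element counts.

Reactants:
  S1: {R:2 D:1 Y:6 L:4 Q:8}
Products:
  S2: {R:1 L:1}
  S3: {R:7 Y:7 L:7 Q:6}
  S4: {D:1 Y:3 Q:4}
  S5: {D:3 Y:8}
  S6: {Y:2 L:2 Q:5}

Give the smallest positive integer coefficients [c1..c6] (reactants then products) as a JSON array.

R: 6·2 = 12 | 5·1+1·7+3·0+1·0+6·0 = 12
D: 6·1 = 6 | 5·0+1·0+3·1+1·3+6·0 = 6
Y: 6·6 = 36 | 5·0+1·7+3·3+1·8+6·2 = 36
L: 6·4 = 24 | 5·1+1·7+3·0+1·0+6·2 = 24
Q: 6·8 = 48 | 5·0+1·6+3·4+1·0+6·5 = 48
gcd(6,5,1,3,1,6) = 1

Coefficients: [6, 5, 1, 3, 1, 6]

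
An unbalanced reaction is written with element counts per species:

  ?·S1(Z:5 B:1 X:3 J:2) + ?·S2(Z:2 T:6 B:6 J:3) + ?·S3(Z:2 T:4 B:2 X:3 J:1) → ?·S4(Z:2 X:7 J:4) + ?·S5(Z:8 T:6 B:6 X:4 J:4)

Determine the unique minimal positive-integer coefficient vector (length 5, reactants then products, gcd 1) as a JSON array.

Coefficients: [6, 3, 3, 1, 5]

Z: 6·5+3·2+3·2 = 42 | 1·2+5·8 = 42
T: 6·0+3·6+3·4 = 30 | 1·0+5·6 = 30
B: 6·1+3·6+3·2 = 30 | 1·0+5·6 = 30
X: 6·3+3·0+3·3 = 27 | 1·7+5·4 = 27
J: 6·2+3·3+3·1 = 24 | 1·4+5·4 = 24
gcd(6,3,3,1,5) = 1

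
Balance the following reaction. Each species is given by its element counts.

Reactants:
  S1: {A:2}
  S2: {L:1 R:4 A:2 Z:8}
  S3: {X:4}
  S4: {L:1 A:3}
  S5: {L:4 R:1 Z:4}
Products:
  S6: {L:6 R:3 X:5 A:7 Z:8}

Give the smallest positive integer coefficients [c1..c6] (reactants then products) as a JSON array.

Coefficients: [3, 2, 5, 6, 4, 4]

L: 3·0+2·1+5·0+6·1+4·4 = 24 | 4·6 = 24
R: 3·0+2·4+5·0+6·0+4·1 = 12 | 4·3 = 12
X: 3·0+2·0+5·4+6·0+4·0 = 20 | 4·5 = 20
A: 3·2+2·2+5·0+6·3+4·0 = 28 | 4·7 = 28
Z: 3·0+2·8+5·0+6·0+4·4 = 32 | 4·8 = 32
gcd(3,2,5,6,4,4) = 1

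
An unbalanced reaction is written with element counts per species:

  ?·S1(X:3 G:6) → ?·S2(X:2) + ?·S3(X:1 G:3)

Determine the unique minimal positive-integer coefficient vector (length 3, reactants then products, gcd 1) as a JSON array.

X: 2·3 = 6 | 1·2+4·1 = 6
G: 2·6 = 12 | 1·0+4·3 = 12
gcd(2,1,4) = 1

Coefficients: [2, 1, 4]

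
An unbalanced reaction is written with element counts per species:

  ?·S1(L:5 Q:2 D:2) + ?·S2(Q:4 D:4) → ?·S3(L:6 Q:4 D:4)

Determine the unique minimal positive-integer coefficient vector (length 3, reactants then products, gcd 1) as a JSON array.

Coefficients: [6, 2, 5]

L: 6·5+2·0 = 30 | 5·6 = 30
Q: 6·2+2·4 = 20 | 5·4 = 20
D: 6·2+2·4 = 20 | 5·4 = 20
gcd(6,2,5) = 1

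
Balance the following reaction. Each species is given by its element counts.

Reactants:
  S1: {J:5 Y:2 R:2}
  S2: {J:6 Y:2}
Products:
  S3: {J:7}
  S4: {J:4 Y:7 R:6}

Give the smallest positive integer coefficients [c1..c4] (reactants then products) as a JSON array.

J: 6·5+1·6 = 36 | 4·7+2·4 = 36
Y: 6·2+1·2 = 14 | 4·0+2·7 = 14
R: 6·2+1·0 = 12 | 4·0+2·6 = 12
gcd(6,1,4,2) = 1

Coefficients: [6, 1, 4, 2]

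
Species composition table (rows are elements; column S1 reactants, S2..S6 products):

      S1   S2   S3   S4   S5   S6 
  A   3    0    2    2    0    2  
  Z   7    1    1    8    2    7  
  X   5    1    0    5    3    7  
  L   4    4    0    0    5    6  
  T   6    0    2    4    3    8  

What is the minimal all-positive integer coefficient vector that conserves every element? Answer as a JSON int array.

Coefficients: [6, 2, 5, 3, 2, 1]

A: 6·3 = 18 | 2·0+5·2+3·2+2·0+1·2 = 18
Z: 6·7 = 42 | 2·1+5·1+3·8+2·2+1·7 = 42
X: 6·5 = 30 | 2·1+5·0+3·5+2·3+1·7 = 30
L: 6·4 = 24 | 2·4+5·0+3·0+2·5+1·6 = 24
T: 6·6 = 36 | 2·0+5·2+3·4+2·3+1·8 = 36
gcd(6,2,5,3,2,1) = 1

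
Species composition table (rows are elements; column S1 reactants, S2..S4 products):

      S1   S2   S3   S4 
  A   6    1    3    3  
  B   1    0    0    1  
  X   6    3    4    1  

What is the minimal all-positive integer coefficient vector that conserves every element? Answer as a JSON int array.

Coefficients: [5, 3, 4, 5]

A: 5·6 = 30 | 3·1+4·3+5·3 = 30
B: 5·1 = 5 | 3·0+4·0+5·1 = 5
X: 5·6 = 30 | 3·3+4·4+5·1 = 30
gcd(5,3,4,5) = 1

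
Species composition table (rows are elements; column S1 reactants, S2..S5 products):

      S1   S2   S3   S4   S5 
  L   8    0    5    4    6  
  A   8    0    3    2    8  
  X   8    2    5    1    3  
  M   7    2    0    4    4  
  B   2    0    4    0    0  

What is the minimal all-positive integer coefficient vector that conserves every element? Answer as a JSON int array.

L: 4·8 = 32 | 6·0+2·5+1·4+3·6 = 32
A: 4·8 = 32 | 6·0+2·3+1·2+3·8 = 32
X: 4·8 = 32 | 6·2+2·5+1·1+3·3 = 32
M: 4·7 = 28 | 6·2+2·0+1·4+3·4 = 28
B: 4·2 = 8 | 6·0+2·4+1·0+3·0 = 8
gcd(4,6,2,1,3) = 1

Coefficients: [4, 6, 2, 1, 3]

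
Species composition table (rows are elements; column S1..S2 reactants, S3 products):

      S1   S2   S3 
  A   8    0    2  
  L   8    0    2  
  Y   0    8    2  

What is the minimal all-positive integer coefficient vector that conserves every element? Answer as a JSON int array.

Coefficients: [1, 1, 4]

A: 1·8+1·0 = 8 | 4·2 = 8
L: 1·8+1·0 = 8 | 4·2 = 8
Y: 1·0+1·8 = 8 | 4·2 = 8
gcd(1,1,4) = 1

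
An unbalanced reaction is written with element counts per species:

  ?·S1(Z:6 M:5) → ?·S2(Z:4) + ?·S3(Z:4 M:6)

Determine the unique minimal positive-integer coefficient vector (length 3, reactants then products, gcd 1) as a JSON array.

Z: 6·6 = 36 | 4·4+5·4 = 36
M: 6·5 = 30 | 4·0+5·6 = 30
gcd(6,4,5) = 1

Coefficients: [6, 4, 5]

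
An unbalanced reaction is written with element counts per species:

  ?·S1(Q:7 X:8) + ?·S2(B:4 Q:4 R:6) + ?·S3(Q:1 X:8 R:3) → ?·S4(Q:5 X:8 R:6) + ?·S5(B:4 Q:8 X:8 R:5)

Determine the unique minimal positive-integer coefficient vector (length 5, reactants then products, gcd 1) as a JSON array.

B: 5·0+6·4+4·0 = 24 | 3·0+6·4 = 24
Q: 5·7+6·4+4·1 = 63 | 3·5+6·8 = 63
X: 5·8+6·0+4·8 = 72 | 3·8+6·8 = 72
R: 5·0+6·6+4·3 = 48 | 3·6+6·5 = 48
gcd(5,6,4,3,6) = 1

Coefficients: [5, 6, 4, 3, 6]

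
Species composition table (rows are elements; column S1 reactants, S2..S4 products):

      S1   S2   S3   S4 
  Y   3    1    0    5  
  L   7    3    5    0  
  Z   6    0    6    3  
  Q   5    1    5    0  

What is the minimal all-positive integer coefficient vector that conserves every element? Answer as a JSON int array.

Coefficients: [5, 5, 4, 2]

Y: 5·3 = 15 | 5·1+4·0+2·5 = 15
L: 5·7 = 35 | 5·3+4·5+2·0 = 35
Z: 5·6 = 30 | 5·0+4·6+2·3 = 30
Q: 5·5 = 25 | 5·1+4·5+2·0 = 25
gcd(5,5,4,2) = 1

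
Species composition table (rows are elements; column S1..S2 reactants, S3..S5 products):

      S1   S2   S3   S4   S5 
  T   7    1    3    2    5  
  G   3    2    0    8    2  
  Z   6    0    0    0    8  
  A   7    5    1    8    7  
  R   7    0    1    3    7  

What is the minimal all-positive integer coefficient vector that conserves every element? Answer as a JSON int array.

T: 4·7+1·1 = 29 | 4·3+1·2+3·5 = 29
G: 4·3+1·2 = 14 | 4·0+1·8+3·2 = 14
Z: 4·6+1·0 = 24 | 4·0+1·0+3·8 = 24
A: 4·7+1·5 = 33 | 4·1+1·8+3·7 = 33
R: 4·7+1·0 = 28 | 4·1+1·3+3·7 = 28
gcd(4,1,4,1,3) = 1

Coefficients: [4, 1, 4, 1, 3]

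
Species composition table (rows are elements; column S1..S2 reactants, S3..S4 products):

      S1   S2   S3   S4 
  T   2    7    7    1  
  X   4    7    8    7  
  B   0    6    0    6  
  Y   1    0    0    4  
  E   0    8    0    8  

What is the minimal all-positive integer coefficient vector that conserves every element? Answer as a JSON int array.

T: 4·2+1·7 = 15 | 2·7+1·1 = 15
X: 4·4+1·7 = 23 | 2·8+1·7 = 23
B: 4·0+1·6 = 6 | 2·0+1·6 = 6
Y: 4·1+1·0 = 4 | 2·0+1·4 = 4
E: 4·0+1·8 = 8 | 2·0+1·8 = 8
gcd(4,1,2,1) = 1

Coefficients: [4, 1, 2, 1]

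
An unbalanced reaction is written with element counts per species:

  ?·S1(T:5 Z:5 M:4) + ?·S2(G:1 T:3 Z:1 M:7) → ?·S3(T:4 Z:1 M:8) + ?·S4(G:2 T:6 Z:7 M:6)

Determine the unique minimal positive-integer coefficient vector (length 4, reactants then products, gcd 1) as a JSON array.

Coefficients: [4, 6, 5, 3]

G: 4·0+6·1 = 6 | 5·0+3·2 = 6
T: 4·5+6·3 = 38 | 5·4+3·6 = 38
Z: 4·5+6·1 = 26 | 5·1+3·7 = 26
M: 4·4+6·7 = 58 | 5·8+3·6 = 58
gcd(4,6,5,3) = 1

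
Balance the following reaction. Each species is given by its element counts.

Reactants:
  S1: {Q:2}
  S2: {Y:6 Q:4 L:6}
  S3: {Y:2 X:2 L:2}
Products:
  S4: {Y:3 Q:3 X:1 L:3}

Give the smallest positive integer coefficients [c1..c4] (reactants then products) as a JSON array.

Y: 5·0+2·6+3·2 = 18 | 6·3 = 18
Q: 5·2+2·4+3·0 = 18 | 6·3 = 18
X: 5·0+2·0+3·2 = 6 | 6·1 = 6
L: 5·0+2·6+3·2 = 18 | 6·3 = 18
gcd(5,2,3,6) = 1

Coefficients: [5, 2, 3, 6]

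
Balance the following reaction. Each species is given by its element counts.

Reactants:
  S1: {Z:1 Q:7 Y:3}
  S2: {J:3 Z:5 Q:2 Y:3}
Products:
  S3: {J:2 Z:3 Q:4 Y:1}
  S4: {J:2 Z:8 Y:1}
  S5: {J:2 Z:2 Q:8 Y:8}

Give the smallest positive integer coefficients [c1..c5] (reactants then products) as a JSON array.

J: 4·0+6·3 = 18 | 4·2+2·2+3·2 = 18
Z: 4·1+6·5 = 34 | 4·3+2·8+3·2 = 34
Q: 4·7+6·2 = 40 | 4·4+2·0+3·8 = 40
Y: 4·3+6·3 = 30 | 4·1+2·1+3·8 = 30
gcd(4,6,4,2,3) = 1

Coefficients: [4, 6, 4, 2, 3]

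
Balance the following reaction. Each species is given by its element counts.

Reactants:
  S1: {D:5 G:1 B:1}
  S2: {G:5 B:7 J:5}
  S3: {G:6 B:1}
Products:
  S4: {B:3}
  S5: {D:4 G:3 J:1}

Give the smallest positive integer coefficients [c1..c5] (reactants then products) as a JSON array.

Coefficients: [4, 1, 1, 4, 5]

D: 4·5+1·0+1·0 = 20 | 4·0+5·4 = 20
G: 4·1+1·5+1·6 = 15 | 4·0+5·3 = 15
B: 4·1+1·7+1·1 = 12 | 4·3+5·0 = 12
J: 4·0+1·5+1·0 = 5 | 4·0+5·1 = 5
gcd(4,1,1,4,5) = 1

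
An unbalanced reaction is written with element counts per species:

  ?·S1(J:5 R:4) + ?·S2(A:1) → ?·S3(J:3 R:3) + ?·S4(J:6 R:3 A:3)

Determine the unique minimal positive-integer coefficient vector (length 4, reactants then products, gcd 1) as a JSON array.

Coefficients: [3, 3, 3, 1]

J: 3·5+3·0 = 15 | 3·3+1·6 = 15
R: 3·4+3·0 = 12 | 3·3+1·3 = 12
A: 3·0+3·1 = 3 | 3·0+1·3 = 3
gcd(3,3,3,1) = 1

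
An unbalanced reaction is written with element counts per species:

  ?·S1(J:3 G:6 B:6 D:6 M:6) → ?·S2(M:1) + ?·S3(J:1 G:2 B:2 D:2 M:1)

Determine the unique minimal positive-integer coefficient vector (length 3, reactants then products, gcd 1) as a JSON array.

J: 1·3 = 3 | 3·0+3·1 = 3
G: 1·6 = 6 | 3·0+3·2 = 6
B: 1·6 = 6 | 3·0+3·2 = 6
D: 1·6 = 6 | 3·0+3·2 = 6
M: 1·6 = 6 | 3·1+3·1 = 6
gcd(1,3,3) = 1

Coefficients: [1, 3, 3]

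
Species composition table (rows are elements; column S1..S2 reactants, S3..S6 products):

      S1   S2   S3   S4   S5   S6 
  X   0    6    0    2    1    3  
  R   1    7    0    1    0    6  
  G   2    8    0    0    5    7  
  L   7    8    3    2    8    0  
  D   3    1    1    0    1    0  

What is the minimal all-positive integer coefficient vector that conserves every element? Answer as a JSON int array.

X: 1·0+3·6 = 18 | 5·0+4·2+1·1+3·3 = 18
R: 1·1+3·7 = 22 | 5·0+4·1+1·0+3·6 = 22
G: 1·2+3·8 = 26 | 5·0+4·0+1·5+3·7 = 26
L: 1·7+3·8 = 31 | 5·3+4·2+1·8+3·0 = 31
D: 1·3+3·1 = 6 | 5·1+4·0+1·1+3·0 = 6
gcd(1,3,5,4,1,3) = 1

Coefficients: [1, 3, 5, 4, 1, 3]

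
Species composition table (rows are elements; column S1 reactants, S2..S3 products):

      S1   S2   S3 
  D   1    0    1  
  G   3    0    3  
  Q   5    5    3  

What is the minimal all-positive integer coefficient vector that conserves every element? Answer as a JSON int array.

Coefficients: [5, 2, 5]

D: 5·1 = 5 | 2·0+5·1 = 5
G: 5·3 = 15 | 2·0+5·3 = 15
Q: 5·5 = 25 | 2·5+5·3 = 25
gcd(5,2,5) = 1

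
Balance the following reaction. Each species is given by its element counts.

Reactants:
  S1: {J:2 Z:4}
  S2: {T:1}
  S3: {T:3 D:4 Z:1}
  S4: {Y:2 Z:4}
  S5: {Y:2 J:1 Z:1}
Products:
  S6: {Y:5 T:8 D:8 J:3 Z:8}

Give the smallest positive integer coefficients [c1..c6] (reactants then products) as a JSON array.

Y: 1·0+4·0+4·0+1·2+4·2 = 10 | 2·5 = 10
T: 1·0+4·1+4·3+1·0+4·0 = 16 | 2·8 = 16
D: 1·0+4·0+4·4+1·0+4·0 = 16 | 2·8 = 16
J: 1·2+4·0+4·0+1·0+4·1 = 6 | 2·3 = 6
Z: 1·4+4·0+4·1+1·4+4·1 = 16 | 2·8 = 16
gcd(1,4,4,1,4,2) = 1

Coefficients: [1, 4, 4, 1, 4, 2]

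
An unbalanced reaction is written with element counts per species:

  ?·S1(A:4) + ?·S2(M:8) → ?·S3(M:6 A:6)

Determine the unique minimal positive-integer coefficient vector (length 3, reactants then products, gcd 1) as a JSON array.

Coefficients: [6, 3, 4]

M: 6·0+3·8 = 24 | 4·6 = 24
A: 6·4+3·0 = 24 | 4·6 = 24
gcd(6,3,4) = 1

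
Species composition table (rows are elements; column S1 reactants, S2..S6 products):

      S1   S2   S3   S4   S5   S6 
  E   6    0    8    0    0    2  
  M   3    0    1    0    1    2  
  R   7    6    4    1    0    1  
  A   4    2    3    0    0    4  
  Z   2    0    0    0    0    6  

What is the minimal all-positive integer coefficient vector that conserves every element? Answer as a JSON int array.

Coefficients: [3, 1, 2, 6, 5, 1]

E: 3·6 = 18 | 1·0+2·8+6·0+5·0+1·2 = 18
M: 3·3 = 9 | 1·0+2·1+6·0+5·1+1·2 = 9
R: 3·7 = 21 | 1·6+2·4+6·1+5·0+1·1 = 21
A: 3·4 = 12 | 1·2+2·3+6·0+5·0+1·4 = 12
Z: 3·2 = 6 | 1·0+2·0+6·0+5·0+1·6 = 6
gcd(3,1,2,6,5,1) = 1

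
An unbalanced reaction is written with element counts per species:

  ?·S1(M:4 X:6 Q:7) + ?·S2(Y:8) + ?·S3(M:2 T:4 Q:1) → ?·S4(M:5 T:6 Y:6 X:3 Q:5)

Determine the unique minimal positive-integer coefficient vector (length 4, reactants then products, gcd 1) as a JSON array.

Coefficients: [2, 3, 6, 4]

M: 2·4+3·0+6·2 = 20 | 4·5 = 20
T: 2·0+3·0+6·4 = 24 | 4·6 = 24
Y: 2·0+3·8+6·0 = 24 | 4·6 = 24
X: 2·6+3·0+6·0 = 12 | 4·3 = 12
Q: 2·7+3·0+6·1 = 20 | 4·5 = 20
gcd(2,3,6,4) = 1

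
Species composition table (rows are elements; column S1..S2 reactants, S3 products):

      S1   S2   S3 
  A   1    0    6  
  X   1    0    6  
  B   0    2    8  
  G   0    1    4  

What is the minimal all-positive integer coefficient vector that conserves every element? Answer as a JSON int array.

Coefficients: [6, 4, 1]

A: 6·1+4·0 = 6 | 1·6 = 6
X: 6·1+4·0 = 6 | 1·6 = 6
B: 6·0+4·2 = 8 | 1·8 = 8
G: 6·0+4·1 = 4 | 1·4 = 4
gcd(6,4,1) = 1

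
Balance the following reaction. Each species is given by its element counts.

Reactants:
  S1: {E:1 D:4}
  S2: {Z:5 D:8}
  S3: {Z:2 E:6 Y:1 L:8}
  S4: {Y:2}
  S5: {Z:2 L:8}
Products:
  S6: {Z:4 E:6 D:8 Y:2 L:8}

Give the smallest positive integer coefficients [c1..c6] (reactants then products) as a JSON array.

Z: 6·0+2·5+4·2+3·0+1·2 = 20 | 5·4 = 20
E: 6·1+2·0+4·6+3·0+1·0 = 30 | 5·6 = 30
D: 6·4+2·8+4·0+3·0+1·0 = 40 | 5·8 = 40
Y: 6·0+2·0+4·1+3·2+1·0 = 10 | 5·2 = 10
L: 6·0+2·0+4·8+3·0+1·8 = 40 | 5·8 = 40
gcd(6,2,4,3,1,5) = 1

Coefficients: [6, 2, 4, 3, 1, 5]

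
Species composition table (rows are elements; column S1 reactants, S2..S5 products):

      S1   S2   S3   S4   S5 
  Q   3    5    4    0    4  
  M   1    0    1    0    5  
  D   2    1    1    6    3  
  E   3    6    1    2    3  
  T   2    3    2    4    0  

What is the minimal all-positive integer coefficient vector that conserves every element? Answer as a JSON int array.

Q: 6·3 = 18 | 2·5+1·4+1·0+1·4 = 18
M: 6·1 = 6 | 2·0+1·1+1·0+1·5 = 6
D: 6·2 = 12 | 2·1+1·1+1·6+1·3 = 12
E: 6·3 = 18 | 2·6+1·1+1·2+1·3 = 18
T: 6·2 = 12 | 2·3+1·2+1·4+1·0 = 12
gcd(6,2,1,1,1) = 1

Coefficients: [6, 2, 1, 1, 1]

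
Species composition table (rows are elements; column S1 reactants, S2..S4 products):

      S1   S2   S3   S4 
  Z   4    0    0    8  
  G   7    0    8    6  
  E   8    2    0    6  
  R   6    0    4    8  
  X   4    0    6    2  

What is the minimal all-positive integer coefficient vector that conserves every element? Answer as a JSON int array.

Coefficients: [2, 5, 1, 1]

Z: 2·4 = 8 | 5·0+1·0+1·8 = 8
G: 2·7 = 14 | 5·0+1·8+1·6 = 14
E: 2·8 = 16 | 5·2+1·0+1·6 = 16
R: 2·6 = 12 | 5·0+1·4+1·8 = 12
X: 2·4 = 8 | 5·0+1·6+1·2 = 8
gcd(2,5,1,1) = 1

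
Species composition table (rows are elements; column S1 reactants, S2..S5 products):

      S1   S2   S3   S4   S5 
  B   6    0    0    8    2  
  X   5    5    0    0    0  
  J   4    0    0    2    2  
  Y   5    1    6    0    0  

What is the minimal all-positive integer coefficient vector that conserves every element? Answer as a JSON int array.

B: 3·6 = 18 | 3·0+2·0+1·8+5·2 = 18
X: 3·5 = 15 | 3·5+2·0+1·0+5·0 = 15
J: 3·4 = 12 | 3·0+2·0+1·2+5·2 = 12
Y: 3·5 = 15 | 3·1+2·6+1·0+5·0 = 15
gcd(3,3,2,1,5) = 1

Coefficients: [3, 3, 2, 1, 5]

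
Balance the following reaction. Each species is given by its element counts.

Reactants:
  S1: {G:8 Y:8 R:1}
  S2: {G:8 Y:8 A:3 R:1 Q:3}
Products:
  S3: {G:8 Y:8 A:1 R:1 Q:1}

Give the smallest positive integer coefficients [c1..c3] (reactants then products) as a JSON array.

Coefficients: [2, 1, 3]

G: 2·8+1·8 = 24 | 3·8 = 24
Y: 2·8+1·8 = 24 | 3·8 = 24
A: 2·0+1·3 = 3 | 3·1 = 3
R: 2·1+1·1 = 3 | 3·1 = 3
Q: 2·0+1·3 = 3 | 3·1 = 3
gcd(2,1,3) = 1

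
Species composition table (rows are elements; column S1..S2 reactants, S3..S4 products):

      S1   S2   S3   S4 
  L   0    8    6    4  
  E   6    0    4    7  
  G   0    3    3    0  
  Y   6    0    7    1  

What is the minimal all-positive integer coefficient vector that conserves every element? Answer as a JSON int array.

Coefficients: [5, 4, 4, 2]

L: 5·0+4·8 = 32 | 4·6+2·4 = 32
E: 5·6+4·0 = 30 | 4·4+2·7 = 30
G: 5·0+4·3 = 12 | 4·3+2·0 = 12
Y: 5·6+4·0 = 30 | 4·7+2·1 = 30
gcd(5,4,4,2) = 1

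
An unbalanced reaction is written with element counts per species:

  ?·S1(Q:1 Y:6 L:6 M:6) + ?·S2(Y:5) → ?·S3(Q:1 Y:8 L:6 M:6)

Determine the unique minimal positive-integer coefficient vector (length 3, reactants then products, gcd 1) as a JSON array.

Q: 5·1+2·0 = 5 | 5·1 = 5
Y: 5·6+2·5 = 40 | 5·8 = 40
L: 5·6+2·0 = 30 | 5·6 = 30
M: 5·6+2·0 = 30 | 5·6 = 30
gcd(5,2,5) = 1

Coefficients: [5, 2, 5]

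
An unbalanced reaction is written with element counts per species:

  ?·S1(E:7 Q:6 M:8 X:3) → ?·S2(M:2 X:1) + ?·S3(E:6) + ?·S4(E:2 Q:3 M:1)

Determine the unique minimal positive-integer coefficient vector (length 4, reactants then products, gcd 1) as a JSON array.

E: 2·7 = 14 | 6·0+1·6+4·2 = 14
Q: 2·6 = 12 | 6·0+1·0+4·3 = 12
M: 2·8 = 16 | 6·2+1·0+4·1 = 16
X: 2·3 = 6 | 6·1+1·0+4·0 = 6
gcd(2,6,1,4) = 1

Coefficients: [2, 6, 1, 4]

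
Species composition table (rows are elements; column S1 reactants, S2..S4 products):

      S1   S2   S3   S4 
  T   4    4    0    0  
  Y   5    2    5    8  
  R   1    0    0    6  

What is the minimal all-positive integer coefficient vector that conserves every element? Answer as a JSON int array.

Coefficients: [6, 6, 2, 1]

T: 6·4 = 24 | 6·4+2·0+1·0 = 24
Y: 6·5 = 30 | 6·2+2·5+1·8 = 30
R: 6·1 = 6 | 6·0+2·0+1·6 = 6
gcd(6,6,2,1) = 1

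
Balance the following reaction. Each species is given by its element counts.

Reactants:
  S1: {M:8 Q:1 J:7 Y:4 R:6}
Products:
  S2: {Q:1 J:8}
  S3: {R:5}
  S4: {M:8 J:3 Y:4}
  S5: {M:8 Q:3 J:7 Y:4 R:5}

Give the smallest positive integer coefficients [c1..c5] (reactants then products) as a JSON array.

M: 5·8 = 40 | 2·0+5·0+4·8+1·8 = 40
Q: 5·1 = 5 | 2·1+5·0+4·0+1·3 = 5
J: 5·7 = 35 | 2·8+5·0+4·3+1·7 = 35
Y: 5·4 = 20 | 2·0+5·0+4·4+1·4 = 20
R: 5·6 = 30 | 2·0+5·5+4·0+1·5 = 30
gcd(5,2,5,4,1) = 1

Coefficients: [5, 2, 5, 4, 1]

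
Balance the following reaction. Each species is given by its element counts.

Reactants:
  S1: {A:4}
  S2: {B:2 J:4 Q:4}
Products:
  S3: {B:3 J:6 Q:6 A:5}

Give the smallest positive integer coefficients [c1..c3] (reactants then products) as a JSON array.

B: 5·0+6·2 = 12 | 4·3 = 12
J: 5·0+6·4 = 24 | 4·6 = 24
Q: 5·0+6·4 = 24 | 4·6 = 24
A: 5·4+6·0 = 20 | 4·5 = 20
gcd(5,6,4) = 1

Coefficients: [5, 6, 4]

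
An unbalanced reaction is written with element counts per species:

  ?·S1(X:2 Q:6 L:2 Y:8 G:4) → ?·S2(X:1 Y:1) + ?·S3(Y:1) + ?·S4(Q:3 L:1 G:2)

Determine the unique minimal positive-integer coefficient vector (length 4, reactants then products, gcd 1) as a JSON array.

Coefficients: [1, 2, 6, 2]

X: 1·2 = 2 | 2·1+6·0+2·0 = 2
Q: 1·6 = 6 | 2·0+6·0+2·3 = 6
L: 1·2 = 2 | 2·0+6·0+2·1 = 2
Y: 1·8 = 8 | 2·1+6·1+2·0 = 8
G: 1·4 = 4 | 2·0+6·0+2·2 = 4
gcd(1,2,6,2) = 1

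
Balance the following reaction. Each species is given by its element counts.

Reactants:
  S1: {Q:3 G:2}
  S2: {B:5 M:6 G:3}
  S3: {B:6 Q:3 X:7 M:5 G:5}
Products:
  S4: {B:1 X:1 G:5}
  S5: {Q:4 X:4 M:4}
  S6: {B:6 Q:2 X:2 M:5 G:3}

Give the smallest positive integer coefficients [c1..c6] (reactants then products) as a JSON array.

Coefficients: [3, 3, 3, 3, 2, 5]

B: 3·0+3·5+3·6 = 33 | 3·1+2·0+5·6 = 33
Q: 3·3+3·0+3·3 = 18 | 3·0+2·4+5·2 = 18
X: 3·0+3·0+3·7 = 21 | 3·1+2·4+5·2 = 21
M: 3·0+3·6+3·5 = 33 | 3·0+2·4+5·5 = 33
G: 3·2+3·3+3·5 = 30 | 3·5+2·0+5·3 = 30
gcd(3,3,3,3,2,5) = 1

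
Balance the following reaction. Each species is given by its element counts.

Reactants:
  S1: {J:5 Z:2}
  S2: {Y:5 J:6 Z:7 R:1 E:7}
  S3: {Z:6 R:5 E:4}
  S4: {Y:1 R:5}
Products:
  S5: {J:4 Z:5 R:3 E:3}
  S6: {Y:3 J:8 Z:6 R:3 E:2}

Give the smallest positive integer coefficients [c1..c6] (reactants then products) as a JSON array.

Coefficients: [6, 1, 3, 1, 5, 2]

Y: 6·0+1·5+3·0+1·1 = 6 | 5·0+2·3 = 6
J: 6·5+1·6+3·0+1·0 = 36 | 5·4+2·8 = 36
Z: 6·2+1·7+3·6+1·0 = 37 | 5·5+2·6 = 37
R: 6·0+1·1+3·5+1·5 = 21 | 5·3+2·3 = 21
E: 6·0+1·7+3·4+1·0 = 19 | 5·3+2·2 = 19
gcd(6,1,3,1,5,2) = 1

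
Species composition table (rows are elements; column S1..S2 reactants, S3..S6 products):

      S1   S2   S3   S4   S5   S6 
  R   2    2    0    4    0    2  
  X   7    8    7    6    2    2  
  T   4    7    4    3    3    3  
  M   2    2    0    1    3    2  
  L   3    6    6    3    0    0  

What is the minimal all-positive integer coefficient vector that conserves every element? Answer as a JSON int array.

R: 4·2+5·2 = 18 | 6·0+2·4+2·0+5·2 = 18
X: 4·7+5·8 = 68 | 6·7+2·6+2·2+5·2 = 68
T: 4·4+5·7 = 51 | 6·4+2·3+2·3+5·3 = 51
M: 4·2+5·2 = 18 | 6·0+2·1+2·3+5·2 = 18
L: 4·3+5·6 = 42 | 6·6+2·3+2·0+5·0 = 42
gcd(4,5,6,2,2,5) = 1

Coefficients: [4, 5, 6, 2, 2, 5]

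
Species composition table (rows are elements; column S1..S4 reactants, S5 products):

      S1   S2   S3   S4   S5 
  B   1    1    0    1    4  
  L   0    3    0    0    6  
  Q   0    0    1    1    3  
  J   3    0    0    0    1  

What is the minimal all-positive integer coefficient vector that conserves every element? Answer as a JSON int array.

Coefficients: [1, 6, 4, 5, 3]

B: 1·1+6·1+4·0+5·1 = 12 | 3·4 = 12
L: 1·0+6·3+4·0+5·0 = 18 | 3·6 = 18
Q: 1·0+6·0+4·1+5·1 = 9 | 3·3 = 9
J: 1·3+6·0+4·0+5·0 = 3 | 3·1 = 3
gcd(1,6,4,5,3) = 1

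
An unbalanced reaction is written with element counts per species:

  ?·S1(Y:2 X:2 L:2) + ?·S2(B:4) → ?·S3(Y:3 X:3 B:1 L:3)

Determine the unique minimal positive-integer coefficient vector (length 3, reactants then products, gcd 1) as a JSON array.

Y: 6·2+1·0 = 12 | 4·3 = 12
X: 6·2+1·0 = 12 | 4·3 = 12
B: 6·0+1·4 = 4 | 4·1 = 4
L: 6·2+1·0 = 12 | 4·3 = 12
gcd(6,1,4) = 1

Coefficients: [6, 1, 4]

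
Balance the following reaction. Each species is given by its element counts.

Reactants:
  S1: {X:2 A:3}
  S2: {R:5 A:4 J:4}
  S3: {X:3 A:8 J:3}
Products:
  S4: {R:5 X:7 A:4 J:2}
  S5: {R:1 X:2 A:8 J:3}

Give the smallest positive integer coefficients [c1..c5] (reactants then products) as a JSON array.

R: 4·0+2·5+3·0 = 10 | 1·5+5·1 = 10
X: 4·2+2·0+3·3 = 17 | 1·7+5·2 = 17
A: 4·3+2·4+3·8 = 44 | 1·4+5·8 = 44
J: 4·0+2·4+3·3 = 17 | 1·2+5·3 = 17
gcd(4,2,3,1,5) = 1

Coefficients: [4, 2, 3, 1, 5]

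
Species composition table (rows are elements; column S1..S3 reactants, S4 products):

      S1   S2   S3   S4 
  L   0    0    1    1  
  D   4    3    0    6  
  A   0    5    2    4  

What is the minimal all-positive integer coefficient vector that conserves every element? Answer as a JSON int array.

Coefficients: [6, 2, 5, 5]

L: 6·0+2·0+5·1 = 5 | 5·1 = 5
D: 6·4+2·3+5·0 = 30 | 5·6 = 30
A: 6·0+2·5+5·2 = 20 | 5·4 = 20
gcd(6,2,5,5) = 1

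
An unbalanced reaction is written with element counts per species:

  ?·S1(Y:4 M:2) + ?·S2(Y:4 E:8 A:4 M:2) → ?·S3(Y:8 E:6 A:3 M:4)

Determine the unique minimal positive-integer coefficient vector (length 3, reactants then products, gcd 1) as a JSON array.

Coefficients: [5, 3, 4]

Y: 5·4+3·4 = 32 | 4·8 = 32
E: 5·0+3·8 = 24 | 4·6 = 24
A: 5·0+3·4 = 12 | 4·3 = 12
M: 5·2+3·2 = 16 | 4·4 = 16
gcd(5,3,4) = 1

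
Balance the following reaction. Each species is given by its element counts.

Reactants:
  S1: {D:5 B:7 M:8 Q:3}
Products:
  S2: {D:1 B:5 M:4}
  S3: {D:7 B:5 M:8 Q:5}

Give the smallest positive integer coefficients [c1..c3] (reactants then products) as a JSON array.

D: 5·5 = 25 | 4·1+3·7 = 25
B: 5·7 = 35 | 4·5+3·5 = 35
M: 5·8 = 40 | 4·4+3·8 = 40
Q: 5·3 = 15 | 4·0+3·5 = 15
gcd(5,4,3) = 1

Coefficients: [5, 4, 3]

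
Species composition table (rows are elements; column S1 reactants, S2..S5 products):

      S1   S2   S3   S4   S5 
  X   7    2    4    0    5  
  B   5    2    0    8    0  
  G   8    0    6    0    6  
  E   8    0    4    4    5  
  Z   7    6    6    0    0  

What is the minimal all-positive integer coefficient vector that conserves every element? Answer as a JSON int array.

Coefficients: [6, 3, 4, 3, 4]

X: 6·7 = 42 | 3·2+4·4+3·0+4·5 = 42
B: 6·5 = 30 | 3·2+4·0+3·8+4·0 = 30
G: 6·8 = 48 | 3·0+4·6+3·0+4·6 = 48
E: 6·8 = 48 | 3·0+4·4+3·4+4·5 = 48
Z: 6·7 = 42 | 3·6+4·6+3·0+4·0 = 42
gcd(6,3,4,3,4) = 1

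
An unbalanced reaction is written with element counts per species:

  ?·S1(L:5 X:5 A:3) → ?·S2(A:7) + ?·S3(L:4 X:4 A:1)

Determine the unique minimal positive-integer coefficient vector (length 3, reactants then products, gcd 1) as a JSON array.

L: 4·5 = 20 | 1·0+5·4 = 20
X: 4·5 = 20 | 1·0+5·4 = 20
A: 4·3 = 12 | 1·7+5·1 = 12
gcd(4,1,5) = 1

Coefficients: [4, 1, 5]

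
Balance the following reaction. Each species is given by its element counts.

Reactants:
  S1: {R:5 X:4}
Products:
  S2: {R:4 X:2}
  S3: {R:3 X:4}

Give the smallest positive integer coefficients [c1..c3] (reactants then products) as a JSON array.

R: 5·5 = 25 | 4·4+3·3 = 25
X: 5·4 = 20 | 4·2+3·4 = 20
gcd(5,4,3) = 1

Coefficients: [5, 4, 3]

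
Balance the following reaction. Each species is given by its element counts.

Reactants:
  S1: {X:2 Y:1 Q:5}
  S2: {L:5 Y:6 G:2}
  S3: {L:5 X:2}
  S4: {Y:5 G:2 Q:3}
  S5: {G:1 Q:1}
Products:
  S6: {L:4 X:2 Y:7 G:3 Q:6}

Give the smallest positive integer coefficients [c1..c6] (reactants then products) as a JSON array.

L: 3·0+2·5+2·5+4·0+3·0 = 20 | 5·4 = 20
X: 3·2+2·0+2·2+4·0+3·0 = 10 | 5·2 = 10
Y: 3·1+2·6+2·0+4·5+3·0 = 35 | 5·7 = 35
G: 3·0+2·2+2·0+4·2+3·1 = 15 | 5·3 = 15
Q: 3·5+2·0+2·0+4·3+3·1 = 30 | 5·6 = 30
gcd(3,2,2,4,3,5) = 1

Coefficients: [3, 2, 2, 4, 3, 5]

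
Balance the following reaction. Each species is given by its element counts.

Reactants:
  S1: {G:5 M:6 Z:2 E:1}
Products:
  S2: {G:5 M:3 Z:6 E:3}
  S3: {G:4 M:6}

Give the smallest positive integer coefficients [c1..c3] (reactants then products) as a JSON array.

Coefficients: [6, 2, 5]

G: 6·5 = 30 | 2·5+5·4 = 30
M: 6·6 = 36 | 2·3+5·6 = 36
Z: 6·2 = 12 | 2·6+5·0 = 12
E: 6·1 = 6 | 2·3+5·0 = 6
gcd(6,2,5) = 1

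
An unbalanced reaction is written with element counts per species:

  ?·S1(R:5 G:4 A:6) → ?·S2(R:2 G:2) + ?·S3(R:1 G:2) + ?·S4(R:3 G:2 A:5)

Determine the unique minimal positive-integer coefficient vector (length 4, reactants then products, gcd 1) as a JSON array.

Coefficients: [5, 3, 1, 6]

R: 5·5 = 25 | 3·2+1·1+6·3 = 25
G: 5·4 = 20 | 3·2+1·2+6·2 = 20
A: 5·6 = 30 | 3·0+1·0+6·5 = 30
gcd(5,3,1,6) = 1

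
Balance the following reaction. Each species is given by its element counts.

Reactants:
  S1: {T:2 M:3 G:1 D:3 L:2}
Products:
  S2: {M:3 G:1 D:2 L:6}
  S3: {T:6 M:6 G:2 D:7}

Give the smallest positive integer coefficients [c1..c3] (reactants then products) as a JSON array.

Coefficients: [3, 1, 1]

T: 3·2 = 6 | 1·0+1·6 = 6
M: 3·3 = 9 | 1·3+1·6 = 9
G: 3·1 = 3 | 1·1+1·2 = 3
D: 3·3 = 9 | 1·2+1·7 = 9
L: 3·2 = 6 | 1·6+1·0 = 6
gcd(3,1,1) = 1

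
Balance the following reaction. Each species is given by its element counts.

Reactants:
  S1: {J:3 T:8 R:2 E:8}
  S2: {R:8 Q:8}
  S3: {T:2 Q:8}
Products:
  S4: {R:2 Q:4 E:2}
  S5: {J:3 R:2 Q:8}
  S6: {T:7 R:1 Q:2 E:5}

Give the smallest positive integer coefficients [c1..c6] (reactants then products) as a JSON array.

J: 4·3+1·0+5·0 = 12 | 1·0+4·3+6·0 = 12
T: 4·8+1·0+5·2 = 42 | 1·0+4·0+6·7 = 42
R: 4·2+1·8+5·0 = 16 | 1·2+4·2+6·1 = 16
Q: 4·0+1·8+5·8 = 48 | 1·4+4·8+6·2 = 48
E: 4·8+1·0+5·0 = 32 | 1·2+4·0+6·5 = 32
gcd(4,1,5,1,4,6) = 1

Coefficients: [4, 1, 5, 1, 4, 6]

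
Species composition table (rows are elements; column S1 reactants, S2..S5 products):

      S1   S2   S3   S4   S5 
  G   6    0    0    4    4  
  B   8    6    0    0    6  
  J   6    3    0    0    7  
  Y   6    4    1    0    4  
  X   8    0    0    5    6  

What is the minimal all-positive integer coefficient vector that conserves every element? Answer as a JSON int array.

G: 6·6 = 36 | 5·0+4·0+6·4+3·4 = 36
B: 6·8 = 48 | 5·6+4·0+6·0+3·6 = 48
J: 6·6 = 36 | 5·3+4·0+6·0+3·7 = 36
Y: 6·6 = 36 | 5·4+4·1+6·0+3·4 = 36
X: 6·8 = 48 | 5·0+4·0+6·5+3·6 = 48
gcd(6,5,4,6,3) = 1

Coefficients: [6, 5, 4, 6, 3]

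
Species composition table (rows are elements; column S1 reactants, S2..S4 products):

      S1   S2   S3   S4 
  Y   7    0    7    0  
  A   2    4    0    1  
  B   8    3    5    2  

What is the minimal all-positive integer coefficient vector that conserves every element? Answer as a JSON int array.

Y: 5·7 = 35 | 1·0+5·7+6·0 = 35
A: 5·2 = 10 | 1·4+5·0+6·1 = 10
B: 5·8 = 40 | 1·3+5·5+6·2 = 40
gcd(5,1,5,6) = 1

Coefficients: [5, 1, 5, 6]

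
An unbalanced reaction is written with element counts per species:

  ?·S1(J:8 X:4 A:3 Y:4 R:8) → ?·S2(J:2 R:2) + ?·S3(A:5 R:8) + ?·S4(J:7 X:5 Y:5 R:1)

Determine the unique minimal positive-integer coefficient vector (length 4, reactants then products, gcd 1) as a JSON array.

Coefficients: [5, 6, 3, 4]

J: 5·8 = 40 | 6·2+3·0+4·7 = 40
X: 5·4 = 20 | 6·0+3·0+4·5 = 20
A: 5·3 = 15 | 6·0+3·5+4·0 = 15
Y: 5·4 = 20 | 6·0+3·0+4·5 = 20
R: 5·8 = 40 | 6·2+3·8+4·1 = 40
gcd(5,6,3,4) = 1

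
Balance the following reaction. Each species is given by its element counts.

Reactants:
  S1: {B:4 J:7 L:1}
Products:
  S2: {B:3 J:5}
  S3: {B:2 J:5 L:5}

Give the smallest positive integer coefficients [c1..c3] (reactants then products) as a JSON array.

B: 5·4 = 20 | 6·3+1·2 = 20
J: 5·7 = 35 | 6·5+1·5 = 35
L: 5·1 = 5 | 6·0+1·5 = 5
gcd(5,6,1) = 1

Coefficients: [5, 6, 1]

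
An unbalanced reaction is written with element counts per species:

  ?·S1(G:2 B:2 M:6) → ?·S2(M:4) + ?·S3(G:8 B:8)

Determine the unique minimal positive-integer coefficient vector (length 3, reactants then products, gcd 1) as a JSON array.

G: 4·2 = 8 | 6·0+1·8 = 8
B: 4·2 = 8 | 6·0+1·8 = 8
M: 4·6 = 24 | 6·4+1·0 = 24
gcd(4,6,1) = 1

Coefficients: [4, 6, 1]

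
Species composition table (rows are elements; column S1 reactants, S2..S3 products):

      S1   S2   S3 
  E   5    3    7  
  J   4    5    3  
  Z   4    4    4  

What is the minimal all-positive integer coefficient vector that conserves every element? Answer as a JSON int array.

Coefficients: [2, 1, 1]

E: 2·5 = 10 | 1·3+1·7 = 10
J: 2·4 = 8 | 1·5+1·3 = 8
Z: 2·4 = 8 | 1·4+1·4 = 8
gcd(2,1,1) = 1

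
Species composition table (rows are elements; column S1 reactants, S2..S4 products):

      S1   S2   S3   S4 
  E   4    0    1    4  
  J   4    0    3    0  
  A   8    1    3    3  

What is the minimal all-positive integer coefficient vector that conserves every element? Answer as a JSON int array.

Coefficients: [3, 6, 4, 2]

E: 3·4 = 12 | 6·0+4·1+2·4 = 12
J: 3·4 = 12 | 6·0+4·3+2·0 = 12
A: 3·8 = 24 | 6·1+4·3+2·3 = 24
gcd(3,6,4,2) = 1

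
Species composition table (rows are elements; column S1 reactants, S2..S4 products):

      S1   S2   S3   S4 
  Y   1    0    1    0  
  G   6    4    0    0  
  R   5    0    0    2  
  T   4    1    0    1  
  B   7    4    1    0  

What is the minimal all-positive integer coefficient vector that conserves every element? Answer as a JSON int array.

Y: 2·1 = 2 | 3·0+2·1+5·0 = 2
G: 2·6 = 12 | 3·4+2·0+5·0 = 12
R: 2·5 = 10 | 3·0+2·0+5·2 = 10
T: 2·4 = 8 | 3·1+2·0+5·1 = 8
B: 2·7 = 14 | 3·4+2·1+5·0 = 14
gcd(2,3,2,5) = 1

Coefficients: [2, 3, 2, 5]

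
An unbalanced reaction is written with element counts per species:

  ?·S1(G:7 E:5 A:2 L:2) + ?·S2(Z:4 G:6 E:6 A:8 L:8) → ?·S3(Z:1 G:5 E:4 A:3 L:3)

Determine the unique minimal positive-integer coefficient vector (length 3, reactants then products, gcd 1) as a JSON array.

Coefficients: [2, 1, 4]

Z: 2·0+1·4 = 4 | 4·1 = 4
G: 2·7+1·6 = 20 | 4·5 = 20
E: 2·5+1·6 = 16 | 4·4 = 16
A: 2·2+1·8 = 12 | 4·3 = 12
L: 2·2+1·8 = 12 | 4·3 = 12
gcd(2,1,4) = 1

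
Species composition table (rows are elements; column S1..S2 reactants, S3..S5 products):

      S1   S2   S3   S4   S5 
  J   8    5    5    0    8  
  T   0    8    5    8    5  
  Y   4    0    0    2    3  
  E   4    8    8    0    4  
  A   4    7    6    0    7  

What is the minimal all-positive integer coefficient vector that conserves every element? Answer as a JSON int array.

Coefficients: [2, 6, 6, 1, 2]

J: 2·8+6·5 = 46 | 6·5+1·0+2·8 = 46
T: 2·0+6·8 = 48 | 6·5+1·8+2·5 = 48
Y: 2·4+6·0 = 8 | 6·0+1·2+2·3 = 8
E: 2·4+6·8 = 56 | 6·8+1·0+2·4 = 56
A: 2·4+6·7 = 50 | 6·6+1·0+2·7 = 50
gcd(2,6,6,1,2) = 1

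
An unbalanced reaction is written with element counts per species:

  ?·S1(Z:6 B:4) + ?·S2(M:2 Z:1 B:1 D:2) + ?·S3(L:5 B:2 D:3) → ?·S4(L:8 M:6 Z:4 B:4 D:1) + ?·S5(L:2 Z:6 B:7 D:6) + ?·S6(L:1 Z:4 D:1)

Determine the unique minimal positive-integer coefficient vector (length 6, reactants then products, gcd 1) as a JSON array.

Coefficients: [5, 6, 5, 2, 4, 1]

L: 5·0+6·0+5·5 = 25 | 2·8+4·2+1·1 = 25
M: 5·0+6·2+5·0 = 12 | 2·6+4·0+1·0 = 12
Z: 5·6+6·1+5·0 = 36 | 2·4+4·6+1·4 = 36
B: 5·4+6·1+5·2 = 36 | 2·4+4·7+1·0 = 36
D: 5·0+6·2+5·3 = 27 | 2·1+4·6+1·1 = 27
gcd(5,6,5,2,4,1) = 1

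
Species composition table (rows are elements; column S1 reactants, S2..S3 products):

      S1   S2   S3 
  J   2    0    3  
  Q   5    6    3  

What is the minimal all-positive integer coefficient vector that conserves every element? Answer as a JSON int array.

Coefficients: [6, 3, 4]

J: 6·2 = 12 | 3·0+4·3 = 12
Q: 6·5 = 30 | 3·6+4·3 = 30
gcd(6,3,4) = 1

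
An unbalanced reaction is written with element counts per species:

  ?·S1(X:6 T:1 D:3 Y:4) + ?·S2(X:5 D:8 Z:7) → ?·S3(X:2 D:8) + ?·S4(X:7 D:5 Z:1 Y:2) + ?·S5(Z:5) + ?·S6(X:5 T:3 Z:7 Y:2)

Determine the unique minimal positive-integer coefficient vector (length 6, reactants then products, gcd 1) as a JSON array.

X: 3·6+6·5 = 48 | 4·2+5·7+6·0+1·5 = 48
T: 3·1+6·0 = 3 | 4·0+5·0+6·0+1·3 = 3
D: 3·3+6·8 = 57 | 4·8+5·5+6·0+1·0 = 57
Z: 3·0+6·7 = 42 | 4·0+5·1+6·5+1·7 = 42
Y: 3·4+6·0 = 12 | 4·0+5·2+6·0+1·2 = 12
gcd(3,6,4,5,6,1) = 1

Coefficients: [3, 6, 4, 5, 6, 1]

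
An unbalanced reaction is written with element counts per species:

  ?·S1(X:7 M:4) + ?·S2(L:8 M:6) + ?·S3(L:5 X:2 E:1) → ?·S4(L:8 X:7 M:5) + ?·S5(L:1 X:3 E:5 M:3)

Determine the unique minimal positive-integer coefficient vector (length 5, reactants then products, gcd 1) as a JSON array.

Coefficients: [4, 2, 5, 5, 1]

L: 4·0+2·8+5·5 = 41 | 5·8+1·1 = 41
X: 4·7+2·0+5·2 = 38 | 5·7+1·3 = 38
E: 4·0+2·0+5·1 = 5 | 5·0+1·5 = 5
M: 4·4+2·6+5·0 = 28 | 5·5+1·3 = 28
gcd(4,2,5,5,1) = 1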